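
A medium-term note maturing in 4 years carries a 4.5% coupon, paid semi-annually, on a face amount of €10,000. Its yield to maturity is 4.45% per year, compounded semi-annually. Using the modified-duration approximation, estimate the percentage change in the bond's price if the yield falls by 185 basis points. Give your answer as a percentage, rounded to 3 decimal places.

+6.706%

Periodic yield y = 0.02225. Modified duration first:
  t   CF        PV=CF/(1+0.02225)^t    t·PV
  1       225.00       220.1027       220.1027
  2       225.00       215.3120       430.6240
  3       225.00       210.6256       631.8768
  4       225.00       206.0412       824.1647
  5       225.00       201.5566     1,007.7828
  6       225.00       197.1695     1,183.0172
  7       225.00       192.8780     1,350.1460
  8    10,225.00     8,574.4518    68,595.6143
  Σ                 10,018.1374    74,243.3285
P = 10,018.1374; D_Mac = 7.41089 half-year periods = 3.70545 yrs; D_mod = 3.70545/(1+0.02225) = 3.62479 yrs.
ΔP/P ≈ -D_mod · Δy = -3.62479 × (-0.0185) = +0.067059 = +6.7059%.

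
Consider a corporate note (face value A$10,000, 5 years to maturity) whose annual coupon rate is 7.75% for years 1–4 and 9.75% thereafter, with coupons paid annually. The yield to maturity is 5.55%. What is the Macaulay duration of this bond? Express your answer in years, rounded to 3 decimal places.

Periodic yield y = 0.0555. Discount each cash flow and weight by its year:
  t   CF        PV=CF/(1+0.0555)^t    t·PV
  1       775.00       734.2492       734.2492
  2       775.00       695.6411     1,391.2822
  3       775.00       659.0631     1,977.1893
  4       775.00       624.4084     2,497.6337
  5    10,975.00     8,377.4789    41,887.3943
  Σ                 11,090.8406    48,487.7486
Price P = Σ PV = 11,090.8406.
Macaulay duration = Σ(t·PV) / P = 48,487.7486 / 11,090.8406 = 4.37187 years.

4.372 years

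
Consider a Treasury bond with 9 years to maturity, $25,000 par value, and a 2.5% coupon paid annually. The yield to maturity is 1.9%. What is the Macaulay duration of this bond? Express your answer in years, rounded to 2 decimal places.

Periodic yield y = 0.019. Discount each cash flow and weight by its year:
  t   CF        PV=CF/(1+0.019)^t    t·PV
  1       625.00       613.3464       613.3464
  2       625.00       601.9101     1,203.8203
  3       625.00       590.6871     1,772.0612
  4       625.00       579.6733     2,318.6931
  5       625.00       568.8648     2,844.3242
  6       625.00       558.2579     3,349.5477
  7       625.00       547.8488     3,834.9417
  8       625.00       537.6338     4,301.0702
  9    25,625.00    21,631.9773   194,687.7955
  Σ                 26,230.1996   214,925.6003
Price P = Σ PV = 26,230.1996.
Macaulay duration = Σ(t·PV) / P = 214,925.6003 / 26,230.1996 = 8.19382 years.

8.19 years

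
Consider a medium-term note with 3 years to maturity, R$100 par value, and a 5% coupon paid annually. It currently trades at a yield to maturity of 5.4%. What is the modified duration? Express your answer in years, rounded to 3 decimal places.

2.712 years

Periodic yield y = 0.054. First find Macaulay duration:
  t   CF        PV=CF/(1+0.054)^t    t·PV
  1         5.00         4.7438         4.7438
  2         5.00         4.5008         9.0016
  3       105.00        89.6742       269.0226
  Σ                     98.9188       282.7680
P = 98.9188; Macaulay duration = 282.7680 / 98.9188 = 2.85859 years.
Modified duration = D_Mac / (1 + y) = 2.85859 / 1.054 = 2.71213 years.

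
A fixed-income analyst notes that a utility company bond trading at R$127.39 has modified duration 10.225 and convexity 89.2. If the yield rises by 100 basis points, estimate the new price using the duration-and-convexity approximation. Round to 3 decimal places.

Duration effect: -D_mod·Δy = -10.225 × (+0.01) = -0.102250
Convexity effect: ½·C·(Δy)² = 0.5 × 89.2 × (0.01)² = +0.0044600
ΔP/P ≈ -0.102250 + 0.0044600 = -0.097790
New price ≈ 127.39 × (1 - 0.097790) = 114.9325319.

R$114.933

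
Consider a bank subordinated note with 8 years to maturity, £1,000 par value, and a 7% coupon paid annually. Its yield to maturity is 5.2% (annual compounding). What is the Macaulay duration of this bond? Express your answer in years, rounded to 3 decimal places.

Periodic yield y = 0.052. Discount each cash flow and weight by its year:
  t   CF        PV=CF/(1+0.052)^t    t·PV
  1        70.00        66.5399        66.5399
  2        70.00        63.2509       126.5018
  3        70.00        60.1244       180.3732
  4        70.00        57.1525       228.6099
  5        70.00        54.3275       271.6373
  6        70.00        51.6421       309.8524
  7        70.00        49.0894       343.6259
  8     1,070.00       713.2764     5,706.2113
  Σ                  1,115.4030     7,233.3516
Price P = Σ PV = 1,115.4030.
Macaulay duration = Σ(t·PV) / P = 7,233.3516 / 1,115.4030 = 6.48497 years.

6.485 years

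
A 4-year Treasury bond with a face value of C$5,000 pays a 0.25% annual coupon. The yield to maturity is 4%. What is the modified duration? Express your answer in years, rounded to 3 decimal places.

3.831 years

Periodic yield y = 0.04. First find Macaulay duration:
  t   CF        PV=CF/(1+0.04)^t    t·PV
  1        12.50        12.0192        12.0192
  2        12.50        11.5570        23.1139
  3        12.50        11.1125        33.3374
  4     5,012.50     4,284.7060    17,138.8240
  Σ                  4,319.3946    17,207.2945
P = 4,319.3946; Macaulay duration = 17,207.2945 / 4,319.3946 = 3.98373 years.
Modified duration = D_Mac / (1 + y) = 3.98373 / 1.04 = 3.83051 years.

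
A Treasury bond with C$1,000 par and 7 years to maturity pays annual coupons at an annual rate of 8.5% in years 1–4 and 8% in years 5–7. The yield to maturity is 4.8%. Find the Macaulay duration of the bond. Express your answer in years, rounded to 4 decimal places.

5.6986 years

Periodic yield y = 0.048. Discount each cash flow and weight by its year:
  t   CF        PV=CF/(1+0.048)^t    t·PV
  1        85.00        81.1069        81.1069
  2        85.00        77.3921       154.7841
  3        85.00        73.8474       221.5421
  4        85.00        70.4651       281.8602
  5        80.00        63.2825       316.4125
  6        80.00        60.3841       362.3043
  7     1,080.00       777.8481     5,444.9365
  Σ                  1,204.3260     6,862.9466
Price P = Σ PV = 1,204.3260.
Macaulay duration = Σ(t·PV) / P = 6,862.9466 / 1,204.3260 = 5.69858 years.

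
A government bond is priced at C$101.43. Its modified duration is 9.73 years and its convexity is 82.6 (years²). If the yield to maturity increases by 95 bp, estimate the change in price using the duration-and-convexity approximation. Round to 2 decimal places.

-C$9.00

Duration effect: -D_mod·Δy = -9.73 × (+0.0095) = -0.092435
Convexity effect: ½·C·(Δy)² = 0.5 × 82.6 × (0.0095)² = +0.003727325
ΔP/P ≈ -0.092435 + 0.003727325 = -0.088707675
ΔP ≈ 101.43 × (-0.088707675) = -8.99761947525.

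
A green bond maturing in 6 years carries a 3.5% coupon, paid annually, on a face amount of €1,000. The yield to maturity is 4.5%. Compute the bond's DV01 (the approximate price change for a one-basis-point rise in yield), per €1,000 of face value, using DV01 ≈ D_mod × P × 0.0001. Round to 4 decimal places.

Periodic yield y = 0.045.
  t   CF        PV=CF/(1+0.045)^t    t·PV
  1        35.00        33.4928        33.4928
  2        35.00        32.0505        64.1011
  3        35.00        30.6704        92.0111
  4        35.00        29.3496       117.3986
  5        35.00        28.0858       140.4289
  6     1,035.00       794.7721     4,768.6325
  Σ                    948.4213     5,216.0651
P = 948.4213; D_Mac = 5.49973 yrs; D_mod = 5.26290 yrs.
DV01 ≈ 5.26290 × 948.4213 × 0.0001 = 0.499145.

€0.4991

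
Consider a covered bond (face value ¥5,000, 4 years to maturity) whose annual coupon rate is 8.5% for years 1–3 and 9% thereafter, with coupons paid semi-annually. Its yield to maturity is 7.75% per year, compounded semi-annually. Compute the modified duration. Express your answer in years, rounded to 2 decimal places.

Periodic yield y = 0.03875. First find Macaulay duration:
  t   CF        PV=CF/(1+0.03875)^t    t·PV
  1       212.50       204.5728       204.5728
  2       212.50       196.9413       393.8827
  3       212.50       189.5945       568.7836
  4       212.50       182.5218       730.0873
  5       212.50       175.7129       878.5647
  6       212.50       169.1581     1,014.9484
  7       225.00       172.4270     1,206.9890
  8     5,225.00     3,854.7658    30,838.1266
  Σ                  5,145.6943    35,835.9551
P = 5,145.6943; Macaulay duration = 35,835.9551 / 5,145.6943 = 6.96426 half-year periods = 3.48213 years.
Modified duration = D_Mac / (1 + y) = 3.48213 / 1.03875 = 3.35223 years.

3.35 years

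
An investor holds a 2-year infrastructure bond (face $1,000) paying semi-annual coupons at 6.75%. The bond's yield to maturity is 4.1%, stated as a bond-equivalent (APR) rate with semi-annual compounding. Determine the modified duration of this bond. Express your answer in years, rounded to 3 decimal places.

1.868 years

Periodic yield y = 0.0205. First find Macaulay duration:
  t   CF        PV=CF/(1+0.0205)^t    t·PV
  1        33.75        33.0720        33.0720
  2        33.75        32.4077        64.8153
  3        33.75        31.7567        95.2700
  4     1,033.75       953.1549     3,812.6196
  Σ                  1,050.3912     4,005.7769
P = 1,050.3912; Macaulay duration = 4,005.7769 / 1,050.3912 = 3.81360 half-year periods = 1.90680 years.
Modified duration = D_Mac / (1 + y) = 1.90680 / 1.0205 = 1.86850 years.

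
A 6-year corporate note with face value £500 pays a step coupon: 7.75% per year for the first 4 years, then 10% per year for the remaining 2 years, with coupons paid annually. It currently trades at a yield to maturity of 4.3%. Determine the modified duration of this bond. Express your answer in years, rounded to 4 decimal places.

4.9055 years

Periodic yield y = 0.043. First find Macaulay duration:
  t   CF        PV=CF/(1+0.043)^t    t·PV
  1        38.75        37.1524        37.1524
  2        38.75        35.6208        71.2415
  3        38.75        34.1522       102.4566
  4        38.75        32.7442       130.9768
  5        50.00        40.5087       202.5436
  6       550.00       427.2252     2,563.3511
  Σ                    607.4035     3,107.7220
P = 607.4035; Macaulay duration = 3,107.7220 / 607.4035 = 5.11640 years.
Modified duration = D_Mac / (1 + y) = 5.11640 / 1.043 = 4.90547 years.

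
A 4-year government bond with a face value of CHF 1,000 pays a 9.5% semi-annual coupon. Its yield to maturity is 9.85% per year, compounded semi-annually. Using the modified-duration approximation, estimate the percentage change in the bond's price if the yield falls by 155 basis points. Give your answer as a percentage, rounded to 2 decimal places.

+5.05%

Periodic yield y = 0.04925. Modified duration first:
  t   CF        PV=CF/(1+0.04925)^t    t·PV
  1        47.50        45.2704        45.2704
  2        47.50        43.1455        86.2910
  3        47.50        41.1203       123.3610
  4        47.50        39.1902       156.7609
  5        47.50        37.3507       186.7535
  6        47.50        35.5975       213.5851
  7        47.50        33.9266       237.4864
  8     1,047.50       713.0537     5,704.4292
  Σ                    988.6550     6,753.9376
P = 988.6550; D_Mac = 6.83144 half-year periods = 3.41572 yrs; D_mod = 3.41572/(1+0.04925) = 3.25539 yrs.
ΔP/P ≈ -D_mod · Δy = -3.25539 × (-0.0155) = +0.050459 = +5.0459%.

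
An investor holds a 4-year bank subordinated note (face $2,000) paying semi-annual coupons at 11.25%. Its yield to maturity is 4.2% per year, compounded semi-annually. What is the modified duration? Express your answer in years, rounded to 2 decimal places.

3.34 years

Periodic yield y = 0.021. First find Macaulay duration:
  t   CF        PV=CF/(1+0.021)^t    t·PV
  1       112.50       110.1861       110.1861
  2       112.50       107.9198       215.8396
  3       112.50       105.7001       317.1002
  4       112.50       103.5260       414.1041
  5       112.50       101.3967       506.9835
  6       112.50        99.3112       595.8670
  7       112.50        97.2685       680.8797
  8     2,112.50     1,788.9194    14,311.3554
  Σ                  2,514.2278    17,152.3156
P = 2,514.2278; Macaulay duration = 17,152.3156 / 2,514.2278 = 6.82210 half-year periods = 3.41105 years.
Modified duration = D_Mac / (1 + y) = 3.41105 / 1.021 = 3.34089 years.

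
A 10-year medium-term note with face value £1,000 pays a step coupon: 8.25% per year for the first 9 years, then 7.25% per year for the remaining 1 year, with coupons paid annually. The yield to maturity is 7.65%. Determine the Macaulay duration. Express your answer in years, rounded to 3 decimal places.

Periodic yield y = 0.0765. Discount each cash flow and weight by its year:
  t   CF        PV=CF/(1+0.0765)^t    t·PV
  1        82.50        76.6373        76.6373
  2        82.50        71.1911       142.3823
  3        82.50        66.1320       198.3961
  4        82.50        61.4324       245.7298
  5        82.50        57.0668       285.3342
  6        82.50        53.0115       318.0687
  7        82.50        49.2443       344.7099
  8        82.50        45.7448       365.9584
  9        82.50        42.4940       382.4460
  10    1,072.50       513.1649     5,131.6492
  Σ                  1,036.1191     7,491.3118
Price P = Σ PV = 1,036.1191.
Macaulay duration = Σ(t·PV) / P = 7,491.3118 / 1,036.1191 = 7.23016 years.

7.230 years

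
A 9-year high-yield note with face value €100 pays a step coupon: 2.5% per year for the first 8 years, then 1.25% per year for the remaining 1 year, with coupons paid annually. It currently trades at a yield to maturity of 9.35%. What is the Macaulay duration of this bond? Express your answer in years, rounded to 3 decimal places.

7.850 years

Periodic yield y = 0.0935. Discount each cash flow and weight by its year:
  t   CF        PV=CF/(1+0.0935)^t    t·PV
  1         2.50         2.2862         2.2862
  2         2.50         2.0908         4.1815
  3         2.50         1.9120         5.7359
  4         2.50         1.7485         6.9940
  5         2.50         1.5990         7.9950
  6         2.50         1.4623         8.7736
  7         2.50         1.3372         9.3607
  8         2.50         1.2229         9.7832
  9       101.25        45.2925       407.6322
  Σ                     58.9513       462.7422
Price P = Σ PV = 58.9513.
Macaulay duration = Σ(t·PV) / P = 462.7422 / 58.9513 = 7.84956 years.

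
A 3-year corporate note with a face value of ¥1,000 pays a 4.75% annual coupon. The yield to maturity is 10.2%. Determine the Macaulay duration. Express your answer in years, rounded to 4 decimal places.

Periodic yield y = 0.102. Discount each cash flow and weight by its year:
  t   CF        PV=CF/(1+0.102)^t    t·PV
  1        47.50        43.1034        43.1034
  2        47.50        39.1138        78.2277
  3     1,047.50       782.7251     2,348.1752
  Σ                    864.9424     2,469.5064
Price P = Σ PV = 864.9424.
Macaulay duration = Σ(t·PV) / P = 2,469.5064 / 864.9424 = 2.85511 years.

2.8551 years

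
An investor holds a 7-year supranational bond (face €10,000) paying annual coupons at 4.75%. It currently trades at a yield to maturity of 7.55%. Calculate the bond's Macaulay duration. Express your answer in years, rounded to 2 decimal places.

Periodic yield y = 0.0755. Discount each cash flow and weight by its year:
  t   CF        PV=CF/(1+0.0755)^t    t·PV
  1       475.00       441.6550       441.6550
  2       475.00       410.6509       821.3018
  3       475.00       381.8232     1,145.4697
  4       475.00       355.0193     1,420.0772
  5       475.00       330.0970     1,650.4848
  6       475.00       306.9242     1,841.5452
  7    10,475.00     6,293.3390    44,053.3732
  Σ                  8,519.5087    51,373.9070
Price P = Σ PV = 8,519.5087.
Macaulay duration = Σ(t·PV) / P = 51,373.9070 / 8,519.5087 = 6.03015 years.

6.03 years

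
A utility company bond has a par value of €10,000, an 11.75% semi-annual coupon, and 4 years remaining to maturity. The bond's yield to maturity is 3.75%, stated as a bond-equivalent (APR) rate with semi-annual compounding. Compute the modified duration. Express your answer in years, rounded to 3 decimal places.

Periodic yield y = 0.01875. First find Macaulay duration:
  t   CF        PV=CF/(1+0.01875)^t    t·PV
  1       587.50       576.6871       576.6871
  2       587.50       566.0732     1,132.1465
  3       587.50       555.6547     1,666.9642
  4       587.50       545.4279     2,181.7118
  5       587.50       535.3894     2,676.9470
  6       587.50       525.5356     3,153.2136
  7       587.50       515.8632     3,611.0422
  8    10,587.50     9,125.4113    73,003.2906
  Σ                 12,946.0425    88,002.0029
P = 12,946.0425; Macaulay duration = 88,002.0029 / 12,946.0425 = 6.79760 half-year periods = 3.39880 years.
Modified duration = D_Mac / (1 + y) = 3.39880 / 1.01875 = 3.33624 years.

3.336 years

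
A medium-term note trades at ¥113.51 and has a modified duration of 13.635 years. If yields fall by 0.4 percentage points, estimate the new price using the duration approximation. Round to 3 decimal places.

¥119.701

Duration approximation: ΔP/P ≈ -D_mod · Δy = -13.635 × (-0.004) = +0.054540.
New price ≈ 113.51 × (1 + 0.054540) = 119.7008354.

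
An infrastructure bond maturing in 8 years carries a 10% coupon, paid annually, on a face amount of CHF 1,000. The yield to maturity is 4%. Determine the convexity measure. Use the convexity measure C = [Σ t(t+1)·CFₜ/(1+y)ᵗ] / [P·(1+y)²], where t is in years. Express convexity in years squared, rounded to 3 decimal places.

47.042

With y = 0.04:
  t   CF        PV=CF/(1+0.04)^t    t·PV        t(t+1)·PV
  1       100.00        96.1538        96.1538         192.3077
  2       100.00        92.4556       184.9112         554.7337
  3       100.00        88.8996       266.6989       1,066.7956
  4       100.00        85.4804       341.9217       1,709.6084
  5       100.00        82.1927       410.9636       2,465.7813
  6       100.00        79.0315       474.1887       3,319.3210
  7       100.00        75.9918       531.9425       4,255.5398
  8     1,100.00       803.7592     6,430.0738      57,870.6642
  Σ                  1,403.9647     8,736.8542      71,434.7518
P = 1,403.9647.
Convexity = Σ t(t+1)·PV / [P·(1+y)²] = 71,434.7518 / (1,403.9647 × 1.081600) = 47.04210.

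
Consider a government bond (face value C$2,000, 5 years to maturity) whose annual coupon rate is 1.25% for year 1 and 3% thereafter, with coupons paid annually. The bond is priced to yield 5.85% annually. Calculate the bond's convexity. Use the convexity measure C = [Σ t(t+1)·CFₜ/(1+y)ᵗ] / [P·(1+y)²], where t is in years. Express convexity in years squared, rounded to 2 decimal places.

25.05

With y = 0.0585:
  t   CF        PV=CF/(1+0.0585)^t    t·PV        t(t+1)·PV
  1        25.00        23.6183        23.6183          47.2367
  2        60.00        53.5512       107.1025         321.3074
  3        60.00        50.5916       151.7749         607.0995
  4        60.00        47.7956       191.1823         955.9117
  5     2,060.00     1,550.2899     7,751.4493      46,508.6960
  Σ                  1,725.8467     8,225.1274      48,440.2514
P = 1,725.8467.
Convexity = Σ t(t+1)·PV / [P·(1+y)²] = 48,440.2514 / (1,725.8467 × 1.120422) = 25.05085.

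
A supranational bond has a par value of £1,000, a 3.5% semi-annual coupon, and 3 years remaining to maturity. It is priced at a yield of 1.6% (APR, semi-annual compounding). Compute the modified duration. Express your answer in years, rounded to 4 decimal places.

Periodic yield y = 0.008. First find Macaulay duration:
  t   CF        PV=CF/(1+0.008)^t    t·PV
  1        17.50        17.3611        17.3611
  2        17.50        17.2233        34.4466
  3        17.50        17.0866        51.2599
  4        17.50        16.9510        67.8041
  5        17.50        16.8165        84.0825
  6     1,017.50       969.9989     5,819.9932
  Σ                  1,055.4374     6,074.9474
P = 1,055.4374; Macaulay duration = 6,074.9474 / 1,055.4374 = 5.75586 half-year periods = 2.87793 years.
Modified duration = D_Mac / (1 + y) = 2.87793 / 1.008 = 2.85509 years.

2.8551 years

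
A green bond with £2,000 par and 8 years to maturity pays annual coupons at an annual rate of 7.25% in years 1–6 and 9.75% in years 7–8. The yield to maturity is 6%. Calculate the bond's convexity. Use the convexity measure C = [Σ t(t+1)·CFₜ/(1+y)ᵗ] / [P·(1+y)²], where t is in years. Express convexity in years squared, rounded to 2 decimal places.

With y = 0.06:
  t   CF        PV=CF/(1+0.06)^t    t·PV        t(t+1)·PV
  1       145.00       136.7925       136.7925         273.5849
  2       145.00       129.0495       258.0990         774.2969
  3       145.00       121.7448       365.2344       1,460.9376
  4       145.00       114.8536       459.4143       2,297.0716
  5       145.00       108.3524       541.7622       3,250.5731
  6       145.00       102.2193       613.3157       4,293.2097
  7       195.00       129.6861       907.8030       7,262.4237
  8     2,195.00     1,377.1702    11,017.3612      99,156.2512
  Σ                  2,219.8683    14,299.7822     118,768.3486
P = 2,219.8683.
Convexity = Σ t(t+1)·PV / [P·(1+y)²] = 118,768.3486 / (2,219.8683 × 1.123600) = 47.61697.

47.62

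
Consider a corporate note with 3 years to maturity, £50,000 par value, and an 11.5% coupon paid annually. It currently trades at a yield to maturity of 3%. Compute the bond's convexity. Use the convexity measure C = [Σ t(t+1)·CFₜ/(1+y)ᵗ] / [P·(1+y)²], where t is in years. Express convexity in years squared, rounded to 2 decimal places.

With y = 0.03:
  t   CF        PV=CF/(1+0.03)^t    t·PV        t(t+1)·PV
  1     5,750.00     5,582.5243     5,582.5243      11,165.0485
  2     5,750.00     5,419.9265    10,839.8530      32,519.5589
  3    55,750.00    51,019.1475   153,057.4425     612,229.7701
  Σ                 62,021.5983   169,479.8198     655,914.3775
P = 62,021.5983.
Convexity = Σ t(t+1)·PV / [P·(1+y)²] = 655,914.3775 / (62,021.5983 × 1.060900) = 9.96850.

9.97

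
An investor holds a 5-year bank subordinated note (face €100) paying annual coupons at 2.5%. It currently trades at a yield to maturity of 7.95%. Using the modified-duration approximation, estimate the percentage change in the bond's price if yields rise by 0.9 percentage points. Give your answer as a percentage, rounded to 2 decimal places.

Periodic yield y = 0.0795. Modified duration first:
  t   CF        PV=CF/(1+0.0795)^t    t·PV
  1         2.50         2.3159         2.3159
  2         2.50         2.1453         4.2907
  3         2.50         1.9873         5.9620
  4         2.50         1.8410         7.3639
  5       102.50        69.9215       349.6074
  Σ                     78.2110       369.5399
P = 78.2110; D_Mac = 4.72491 yrs; D_mod = 4.72491/(1+0.0795) = 4.37694 yrs.
ΔP/P ≈ -D_mod · Δy = -4.37694 × (+0.009) = -0.039392 = -3.9392%.

-3.94%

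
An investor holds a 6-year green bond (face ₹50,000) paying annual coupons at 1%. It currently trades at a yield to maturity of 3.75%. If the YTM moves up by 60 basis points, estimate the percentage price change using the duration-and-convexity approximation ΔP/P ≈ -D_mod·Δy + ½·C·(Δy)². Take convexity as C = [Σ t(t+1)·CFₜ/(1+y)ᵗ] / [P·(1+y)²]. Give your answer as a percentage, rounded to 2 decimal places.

-3.31%

With y = 0.0375:
  t   CF        PV=CF/(1+0.0375)^t    t·PV        t(t+1)·PV
  1       500.00       481.9277       481.9277         963.8554
  2       500.00       464.5086       929.0173       2,787.0518
  3       500.00       447.7192     1,343.1575       5,372.6300
  4       500.00       431.5365     1,726.1462       8,630.7310
  5       500.00       415.9388     2,079.6942      12,478.1652
  6    50,500.00    40,491.3956   242,948.3737   1,700,638.6158
  Σ                 42,733.0265   249,508.3166   1,730,871.0492
P = 42,733.0265; D_Mac = 5.83877 yrs; D_mod = 5.62773 yrs; C = 37.62919.
Duration effect: -5.62773 × (+0.006) = -0.033766
Convexity effect: 0.5 × 37.62919 × (0.006)² = +0.0006773
ΔP/P ≈ -0.033766 + 0.0006773 = -0.033089 = -3.3089%.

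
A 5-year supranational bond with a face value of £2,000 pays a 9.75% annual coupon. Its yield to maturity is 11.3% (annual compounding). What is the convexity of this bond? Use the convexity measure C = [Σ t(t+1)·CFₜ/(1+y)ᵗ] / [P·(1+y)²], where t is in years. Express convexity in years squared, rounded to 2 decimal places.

18.87

With y = 0.113:
  t   CF        PV=CF/(1+0.113)^t    t·PV        t(t+1)·PV
  1       195.00       175.2022       175.2022         350.4043
  2       195.00       157.4143       314.8287         944.4860
  3       195.00       141.4325       424.2974       1,697.1896
  4       195.00       127.0732       508.2928       2,541.4639
  5     2,195.00     1,285.1644     6,425.8222      38,554.9334
  Σ                  1,886.2866     7,848.4433      44,088.4773
P = 1,886.2866.
Convexity = Σ t(t+1)·PV / [P·(1+y)²] = 44,088.4773 / (1,886.2866 × 1.238769) = 18.86805.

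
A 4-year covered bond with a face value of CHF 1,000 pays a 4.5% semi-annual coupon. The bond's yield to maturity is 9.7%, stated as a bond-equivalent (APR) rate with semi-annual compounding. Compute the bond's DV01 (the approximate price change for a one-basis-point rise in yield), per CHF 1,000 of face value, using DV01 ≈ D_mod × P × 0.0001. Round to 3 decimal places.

Periodic yield y = 0.0485.
  t   CF        PV=CF/(1+0.0485)^t    t·PV
  1        22.50        21.4592        21.4592
  2        22.50        20.4666        40.9332
  3        22.50        19.5199        58.5596
  4        22.50        18.6170        74.4678
  5        22.50        17.7558        88.7790
  6        22.50        16.9345       101.6069
  7        22.50        16.1512       113.0581
  8     1,022.50       700.0287     5,600.2295
  Σ                    830.9328     6,099.0934
P = 830.9328; D_Mac = 7.34006 half-year periods = 3.67003 yrs; D_mod = 3.50027 yrs.
DV01 ≈ 3.50027 × 830.9328 × 0.0001 = 0.290849.

CHF 0.291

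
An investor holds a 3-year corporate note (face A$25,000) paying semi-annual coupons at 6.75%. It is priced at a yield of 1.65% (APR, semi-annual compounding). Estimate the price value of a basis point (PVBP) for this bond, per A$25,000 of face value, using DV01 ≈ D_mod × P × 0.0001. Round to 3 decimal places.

Periodic yield y = 0.00825.
  t   CF        PV=CF/(1+0.00825)^t    t·PV
  1       843.75       836.8460       836.8460
  2       843.75       829.9985     1,659.9971
  3       843.75       823.2071     2,469.6212
  4       843.75       816.4712     3,265.8847
  5       843.75       809.7904     4,048.9521
  6    25,843.75    24,600.6254   147,603.7521
  Σ                 28,716.9386   159,885.0533
P = 28,716.9386; D_Mac = 5.56762 half-year periods = 2.78381 yrs; D_mod = 2.76103 yrs.
DV01 ≈ 2.76103 × 28,716.9386 × 0.0001 = 7.928840.

A$7.929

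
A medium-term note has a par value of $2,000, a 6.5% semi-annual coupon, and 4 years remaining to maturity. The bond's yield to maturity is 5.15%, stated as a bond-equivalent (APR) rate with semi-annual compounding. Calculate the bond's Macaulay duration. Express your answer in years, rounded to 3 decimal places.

Periodic yield y = 0.02575. Discount each cash flow and weight by its period:
  t   CF        PV=CF/(1+0.02575)^t    t·PV
  1        65.00        63.3683        63.3683
  2        65.00        61.7775       123.5550
  3        65.00        60.2267       180.6800
  4        65.00        58.7148       234.8590
  5        65.00        57.2408       286.2040
  6        65.00        55.8039       334.8231
  7        65.00        54.4030       380.8208
  8     2,065.00     1,684.9532    13,479.6259
  Σ                  2,096.4880    15,083.9361
Price P = Σ PV = 2,096.4880.
Macaulay duration = Σ(t·PV) / P = 15,083.9361 / 2,096.4880 = 7.19486 half-year periods.
In years: 7.19486 / 2 = 3.59743 years.

3.597 years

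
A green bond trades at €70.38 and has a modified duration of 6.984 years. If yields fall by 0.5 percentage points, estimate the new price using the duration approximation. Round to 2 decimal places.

Duration approximation: ΔP/P ≈ -D_mod · Δy = -6.984 × (-0.005) = +0.034920.
New price ≈ 70.38 × (1 + 0.034920) = 72.8376696.

€72.84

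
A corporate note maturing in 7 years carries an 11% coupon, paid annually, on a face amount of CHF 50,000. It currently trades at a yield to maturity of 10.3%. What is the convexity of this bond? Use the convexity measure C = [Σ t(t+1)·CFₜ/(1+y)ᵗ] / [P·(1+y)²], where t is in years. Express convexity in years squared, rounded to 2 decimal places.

With y = 0.103:
  t   CF        PV=CF/(1+0.103)^t    t·PV        t(t+1)·PV
  1     5,500.00     4,986.4007     4,986.4007       9,972.8015
  2     5,500.00     4,520.7622     9,041.5244      27,124.5733
  3     5,500.00     4,098.6058    12,295.8175      49,183.2698
  4     5,500.00     3,715.8711    14,863.4844      74,317.4219
  5     5,500.00     3,368.8768    16,844.3839     101,066.3036
  6     5,500.00     3,054.2854    18,325.7123     128,279.9864
  7    55,500.00    27,942.4444   195,597.1111   1,564,776.8886
  Σ                 51,687.2465   271,954.4343   1,954,721.2450
P = 51,687.2465.
Convexity = Σ t(t+1)·PV / [P·(1+y)²] = 1,954,721.2450 / (51,687.2465 × 1.216609) = 31.08497.

31.08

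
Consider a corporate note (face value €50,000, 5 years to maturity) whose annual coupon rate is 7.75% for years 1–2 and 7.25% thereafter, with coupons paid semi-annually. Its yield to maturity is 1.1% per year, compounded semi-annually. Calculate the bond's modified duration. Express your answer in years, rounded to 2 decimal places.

Periodic yield y = 0.0055. First find Macaulay duration:
  t   CF        PV=CF/(1+0.0055)^t    t·PV
  1     1,937.50     1,926.9020     1,926.9020
  2     1,937.50     1,916.3620     3,832.7241
  3     1,937.50     1,905.8797     5,717.6391
  4     1,937.50     1,895.4547     7,581.8188
  5     1,812.50     1,763.4682     8,817.3412
  6     1,812.50     1,753.8222    10,522.9333
  7     1,812.50     1,744.2290    12,209.6027
  8     1,812.50     1,734.6882    13,877.5053
  9     1,812.50     1,725.1996    15,526.7961
  10   51,812.50    49,047.1525   490,471.5246
  Σ                 65,413.1581   570,484.7873
P = 65,413.1581; Macaulay duration = 570,484.7873 / 65,413.1581 = 8.72125 half-year periods = 4.36063 years.
Modified duration = D_Mac / (1 + y) = 4.36063 / 1.0055 = 4.33677 years.

4.34 years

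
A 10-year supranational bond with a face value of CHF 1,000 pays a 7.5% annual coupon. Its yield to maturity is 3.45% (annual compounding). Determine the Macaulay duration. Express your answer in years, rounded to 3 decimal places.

Periodic yield y = 0.0345. Discount each cash flow and weight by its year:
  t   CF        PV=CF/(1+0.0345)^t    t·PV
  1        75.00        72.4988        72.4988
  2        75.00        70.0810       140.1620
  3        75.00        67.7438       203.2315
  4        75.00        65.4846       261.9385
  5        75.00        63.3007       316.5037
  6        75.00        61.1897       367.1382
  7        75.00        59.1491       414.0434
  8        75.00        57.1765       457.4117
  9        75.00        55.2697       497.4270
  10    1,075.00       765.7791     7,657.7911
  Σ                  1,337.6730    10,388.1458
Price P = Σ PV = 1,337.6730.
Macaulay duration = Σ(t·PV) / P = 10,388.1458 / 1,337.6730 = 7.76583 years.

7.766 years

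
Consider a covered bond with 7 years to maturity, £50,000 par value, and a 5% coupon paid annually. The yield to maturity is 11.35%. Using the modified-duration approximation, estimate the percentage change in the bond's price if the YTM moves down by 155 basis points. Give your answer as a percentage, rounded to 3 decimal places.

Periodic yield y = 0.1135. Modified duration first:
  t   CF        PV=CF/(1+0.1135)^t    t·PV
  1     2,500.00     2,245.1729     2,245.1729
  2     2,500.00     2,016.3205     4,032.6410
  3     2,500.00     1,810.7952     5,432.3857
  4     2,500.00     1,626.2193     6,504.8774
  5     2,500.00     1,460.4574     7,302.2871
  6     2,500.00     1,311.5918     7,869.5506
  7    52,500.00    24,735.9021   173,151.3149
  Σ                 35,206.4593   206,538.2296
P = 35,206.4593; D_Mac = 5.86649 yrs; D_mod = 5.86649/(1+0.1135) = 5.26851 yrs.
ΔP/P ≈ -D_mod · Δy = -5.26851 × (-0.0155) = +0.081662 = +8.1662%.

+8.166%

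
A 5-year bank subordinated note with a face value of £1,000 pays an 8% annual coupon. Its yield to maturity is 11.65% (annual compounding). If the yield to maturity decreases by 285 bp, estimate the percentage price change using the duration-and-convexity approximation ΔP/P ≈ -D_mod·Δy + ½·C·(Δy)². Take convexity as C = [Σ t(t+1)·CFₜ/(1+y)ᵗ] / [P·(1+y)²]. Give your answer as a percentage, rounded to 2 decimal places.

+11.65%

With y = 0.1165:
  t   CF        PV=CF/(1+0.1165)^t    t·PV        t(t+1)·PV
  1        80.00        71.6525        71.6525         143.3050
  2        80.00        64.1760       128.3520         385.0559
  3        80.00        57.4796       172.4388         689.7553
  4        80.00        51.4820       205.9278       1,029.6392
  5     1,080.00       622.4868     3,112.4338      18,674.6028
  Σ                    867.2768     3,690.8049      20,922.3582
P = 867.2768; D_Mac = 4.25563 yrs; D_mod = 3.81158 yrs; C = 19.35243.
Duration effect: -3.81158 × (-0.0285) = +0.108630
Convexity effect: 0.5 × 19.35243 × (-0.0285)² = +0.0078595
ΔP/P ≈ +0.108630 + 0.0078595 = +0.116489 = +11.6489%.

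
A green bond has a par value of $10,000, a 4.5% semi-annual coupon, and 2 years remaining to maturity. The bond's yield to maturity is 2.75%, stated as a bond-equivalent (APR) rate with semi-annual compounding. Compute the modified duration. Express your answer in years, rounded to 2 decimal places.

1.91 years

Periodic yield y = 0.01375. First find Macaulay duration:
  t   CF        PV=CF/(1+0.01375)^t    t·PV
  1       225.00       221.9482       221.9482
  2       225.00       218.9378       437.8756
  3       225.00       215.9683       647.9048
  4    10,225.00     9,681.4375    38,725.7501
  Σ                 10,338.2918    40,033.4788
P = 10,338.2918; Macaulay duration = 40,033.4788 / 10,338.2918 = 3.87235 half-year periods = 1.93617 years.
Modified duration = D_Mac / (1 + y) = 1.93617 / 1.01375 = 1.90991 years.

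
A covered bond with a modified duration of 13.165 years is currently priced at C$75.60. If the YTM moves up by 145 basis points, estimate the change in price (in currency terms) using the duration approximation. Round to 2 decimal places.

Duration approximation: ΔP/P ≈ -D_mod · Δy = -13.165 × (+0.0145) = -0.1908925.
ΔP ≈ 75.60 × (-0.1908925) = -14.431473.

-C$14.43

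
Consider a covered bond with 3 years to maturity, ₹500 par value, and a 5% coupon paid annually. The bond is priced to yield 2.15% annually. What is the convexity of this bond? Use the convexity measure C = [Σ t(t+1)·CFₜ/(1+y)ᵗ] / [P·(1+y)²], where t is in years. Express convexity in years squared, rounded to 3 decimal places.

With y = 0.0215:
  t   CF        PV=CF/(1+0.0215)^t    t·PV        t(t+1)·PV
  1        25.00        24.4738        24.4738          48.9476
  2        25.00        23.9587        47.9174         143.7522
  3       525.00       492.5430     1,477.6291       5,910.5165
  Σ                    540.9756     1,550.0203       6,103.2164
P = 540.9756.
Convexity = Σ t(t+1)·PV / [P·(1+y)²] = 6,103.2164 / (540.9756 × 1.043462) = 10.81196.

10.812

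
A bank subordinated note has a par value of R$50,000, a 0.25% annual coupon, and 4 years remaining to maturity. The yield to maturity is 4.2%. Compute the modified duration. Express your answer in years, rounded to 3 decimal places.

Periodic yield y = 0.042. First find Macaulay duration:
  t   CF        PV=CF/(1+0.042)^t    t·PV
  1       125.00       119.9616       119.9616
  2       125.00       115.1263       230.2526
  3       125.00       110.4859       331.4577
  4    50,125.00    42,519.0458   170,076.1832
  Σ                 42,864.6196   170,757.8552
P = 42,864.6196; Macaulay duration = 170,757.8552 / 42,864.6196 = 3.98365 years.
Modified duration = D_Mac / (1 + y) = 3.98365 / 1.042 = 3.82309 years.

3.823 years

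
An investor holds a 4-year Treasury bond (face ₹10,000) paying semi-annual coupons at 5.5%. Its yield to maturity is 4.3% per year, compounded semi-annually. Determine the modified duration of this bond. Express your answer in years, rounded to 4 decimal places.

3.5768 years

Periodic yield y = 0.0215. First find Macaulay duration:
  t   CF        PV=CF/(1+0.0215)^t    t·PV
  1       275.00       269.2119       269.2119
  2       275.00       263.5457       527.0914
  3       275.00       257.9987       773.9962
  4       275.00       252.5685     1,010.2741
  5       275.00       247.2526     1,236.2629
  6       275.00       242.0485     1,452.2912
  7       275.00       236.9540     1,658.6782
  8    10,275.00     8,667.1211    69,336.9685
  Σ                 10,436.7011    76,264.7745
P = 10,436.7011; Macaulay duration = 76,264.7745 / 10,436.7011 = 7.30736 half-year periods = 3.65368 years.
Modified duration = D_Mac / (1 + y) = 3.65368 / 1.0215 = 3.57678 years.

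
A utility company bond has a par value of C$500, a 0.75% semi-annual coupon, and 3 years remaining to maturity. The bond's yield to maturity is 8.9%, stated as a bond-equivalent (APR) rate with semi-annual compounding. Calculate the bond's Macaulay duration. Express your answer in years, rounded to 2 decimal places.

2.97 years

Periodic yield y = 0.0445. Discount each cash flow and weight by its period:
  t   CF        PV=CF/(1+0.0445)^t    t·PV
  1        1.875         1.7951         1.7951
  2        1.875         1.7186         3.4373
  3        1.875         1.6454         4.9363
  4        1.875         1.5753         6.3013
  5        1.875         1.5082         7.5410
  6      501.875       386.4959     2,318.9754
  Σ                    394.7386     2,342.9863
Price P = Σ PV = 394.7386.
Macaulay duration = Σ(t·PV) / P = 2,342.9863 / 394.7386 = 5.93554 half-year periods.
In years: 5.93554 / 2 = 2.96777 years.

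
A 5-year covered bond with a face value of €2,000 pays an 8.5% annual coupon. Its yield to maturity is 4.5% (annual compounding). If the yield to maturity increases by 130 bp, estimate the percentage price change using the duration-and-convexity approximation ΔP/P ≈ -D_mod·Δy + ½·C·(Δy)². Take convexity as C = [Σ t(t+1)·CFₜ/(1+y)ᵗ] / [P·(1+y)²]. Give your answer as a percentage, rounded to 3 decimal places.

With y = 0.045:
  t   CF        PV=CF/(1+0.045)^t    t·PV        t(t+1)·PV
  1       170.00       162.6794       162.6794         325.3589
  2       170.00       155.6741       311.3482         934.0446
  3       170.00       148.9704       446.9113       1,787.6451
  4       170.00       142.5554       570.2217       2,851.1086
  5     2,170.00     1,741.3188     8,706.5939      52,239.5631
  Σ                  2,351.1981    10,197.7544      58,137.7202
P = 2,351.1981; D_Mac = 4.33726 yrs; D_mod = 4.15049 yrs; C = 22.64312.
Duration effect: -4.15049 × (+0.013) = -0.053956
Convexity effect: 0.5 × 22.64312 × (0.013)² = +0.0019133
ΔP/P ≈ -0.053956 + 0.0019133 = -0.052043 = -5.2043%.

-5.204%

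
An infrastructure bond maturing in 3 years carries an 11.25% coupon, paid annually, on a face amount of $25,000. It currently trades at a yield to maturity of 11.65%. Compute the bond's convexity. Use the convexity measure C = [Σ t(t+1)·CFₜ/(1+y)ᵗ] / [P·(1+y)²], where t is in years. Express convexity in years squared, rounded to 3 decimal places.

8.372

With y = 0.1165:
  t   CF        PV=CF/(1+0.1165)^t    t·PV        t(t+1)·PV
  1     2,812.50     2,519.0327     2,519.0327       5,038.0654
  2     2,812.50     2,256.1869     4,512.3738      13,537.1215
  3    27,812.50    19,983.1453    59,949.4359     239,797.7435
  Σ                 24,758.3649    66,980.8424     258,372.9304
P = 24,758.3649.
Convexity = Σ t(t+1)·PV / [P·(1+y)²] = 258,372.9304 / (24,758.3649 × 1.246572) = 8.37158.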